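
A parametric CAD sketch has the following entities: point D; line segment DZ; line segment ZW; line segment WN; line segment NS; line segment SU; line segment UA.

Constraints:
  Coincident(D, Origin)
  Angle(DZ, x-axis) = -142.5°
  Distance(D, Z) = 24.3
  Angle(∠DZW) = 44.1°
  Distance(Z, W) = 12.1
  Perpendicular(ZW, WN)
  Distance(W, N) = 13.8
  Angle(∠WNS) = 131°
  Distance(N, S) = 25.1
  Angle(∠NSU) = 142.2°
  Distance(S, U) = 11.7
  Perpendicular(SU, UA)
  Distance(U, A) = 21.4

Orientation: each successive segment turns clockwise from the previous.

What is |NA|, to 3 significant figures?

32.1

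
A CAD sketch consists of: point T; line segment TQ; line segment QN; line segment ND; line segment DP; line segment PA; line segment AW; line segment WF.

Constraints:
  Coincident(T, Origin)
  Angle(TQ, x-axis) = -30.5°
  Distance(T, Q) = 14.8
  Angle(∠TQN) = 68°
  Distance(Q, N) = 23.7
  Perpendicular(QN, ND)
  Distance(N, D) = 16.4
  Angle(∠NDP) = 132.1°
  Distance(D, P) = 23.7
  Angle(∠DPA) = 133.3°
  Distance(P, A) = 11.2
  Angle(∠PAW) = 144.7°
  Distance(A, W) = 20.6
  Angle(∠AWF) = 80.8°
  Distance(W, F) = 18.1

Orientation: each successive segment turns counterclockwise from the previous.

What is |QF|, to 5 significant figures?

9.5629

T is at the origin; TQ runs at -30.5° with length 14.8, so Q = (12.752, -7.5116). ∠TQN = 68.0° gives QN at 81.500° from the x-axis; with |QN| = 23.7, N = (16.255, 15.928). QN ⟂ ND, so ND runs at 171.50°; with |ND| = 16.4, D = (0.035334, 18.352). ∠NDP = 132.1° gives DP at -140.60° from the x-axis; with |DP| = 23.7, P = (-18.278, 3.3091). ∠DPA = 133.3° gives PA at -93.900° from the x-axis; with |PA| = 11.2, A = (-19.040, -7.8650). ∠PAW = 144.7° gives AW at -58.600° from the x-axis; with |AW| = 20.6, W = (-8.3074, -25.448). ∠AWF = 80.8° gives WF at 40.600° from the x-axis; with |WF| = 18.1, F = (5.4354, -13.669). Then |QF| = |F − Q| = 9.5629.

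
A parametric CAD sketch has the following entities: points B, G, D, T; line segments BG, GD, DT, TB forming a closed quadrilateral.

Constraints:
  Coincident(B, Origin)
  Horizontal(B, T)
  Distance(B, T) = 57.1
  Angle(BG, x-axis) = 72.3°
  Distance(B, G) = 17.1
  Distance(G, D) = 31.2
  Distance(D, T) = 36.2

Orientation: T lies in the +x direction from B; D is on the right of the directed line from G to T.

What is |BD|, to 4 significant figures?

24.33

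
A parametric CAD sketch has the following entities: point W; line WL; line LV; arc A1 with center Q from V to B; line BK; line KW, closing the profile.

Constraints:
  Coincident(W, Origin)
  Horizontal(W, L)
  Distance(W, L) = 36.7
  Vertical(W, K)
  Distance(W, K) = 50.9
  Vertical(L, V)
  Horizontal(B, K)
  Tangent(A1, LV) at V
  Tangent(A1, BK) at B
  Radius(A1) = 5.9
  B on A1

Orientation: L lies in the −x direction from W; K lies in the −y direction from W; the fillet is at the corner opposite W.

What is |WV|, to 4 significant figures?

58.07

The virtual corner opposite W is at (-36.70, -50.90). A1 meets LV tangentially, so QV is at right angles to LV and the tangent condition forces QB to be normal to BK, with radius 5.9, so the center Q sits 5.9 in from both sides at Q = (-30.80, -45.00). That places the tangent points at V = (-36.70, -45.00) on LV and B = (-30.80, -50.90) on BK. Then |WV| = |V − W| = 58.07.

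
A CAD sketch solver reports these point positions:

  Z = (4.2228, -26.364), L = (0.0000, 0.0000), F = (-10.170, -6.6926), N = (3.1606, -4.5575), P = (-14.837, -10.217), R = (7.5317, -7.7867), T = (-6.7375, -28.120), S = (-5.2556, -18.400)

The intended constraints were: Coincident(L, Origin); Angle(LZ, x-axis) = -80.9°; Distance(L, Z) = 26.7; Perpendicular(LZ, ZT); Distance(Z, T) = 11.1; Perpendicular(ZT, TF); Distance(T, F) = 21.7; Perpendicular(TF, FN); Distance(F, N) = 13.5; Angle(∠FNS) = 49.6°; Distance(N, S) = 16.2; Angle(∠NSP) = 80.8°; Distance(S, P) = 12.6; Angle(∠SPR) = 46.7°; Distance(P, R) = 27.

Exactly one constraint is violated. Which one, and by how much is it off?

Distance(P, R) = 27 — off by 4.50.

L = (0.00, 0.00) ✓; LZ at -80.90° ✓; |LZ| = 26.70 ✓; ∠(LZ, ZT) = 90.00° ✓; |ZT| = 11.10 ✓; ∠(ZT, TF) = 90.00° ✓; |TF| = 21.70 ✓; ∠(TF, FN) = 90.00° ✓; |FN| = 13.50 ✓; ∠FNS = 49.60° ✓; |NS| = 16.20 ✓; ∠NSP = 80.80° ✓; |SP| = 12.60 ✓; ∠SPR = 46.70° ✓; |PR| = 22.50 ✗.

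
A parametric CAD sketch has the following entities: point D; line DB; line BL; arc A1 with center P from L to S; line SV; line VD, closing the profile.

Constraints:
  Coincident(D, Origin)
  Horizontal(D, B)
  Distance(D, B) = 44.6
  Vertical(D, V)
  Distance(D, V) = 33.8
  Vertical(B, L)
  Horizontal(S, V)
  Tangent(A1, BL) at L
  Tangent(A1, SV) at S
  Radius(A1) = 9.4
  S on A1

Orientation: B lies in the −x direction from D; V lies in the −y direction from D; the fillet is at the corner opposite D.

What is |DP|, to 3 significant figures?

42.8

DV is vertical with |DV| = 33.8 and V on the −y side, so V = (0.00, -33.8). The virtual corner opposite D is at (-44.6, -33.8). Since A1 is tangent to BL there, PL ⟂ BL and A1 meets SV tangentially, so PS is at right angles to SV, with radius 9.4, so the center P sits 9.4 in from both sides at P = (-35.2, -24.4). Then |DP| = |P − D| = 42.8.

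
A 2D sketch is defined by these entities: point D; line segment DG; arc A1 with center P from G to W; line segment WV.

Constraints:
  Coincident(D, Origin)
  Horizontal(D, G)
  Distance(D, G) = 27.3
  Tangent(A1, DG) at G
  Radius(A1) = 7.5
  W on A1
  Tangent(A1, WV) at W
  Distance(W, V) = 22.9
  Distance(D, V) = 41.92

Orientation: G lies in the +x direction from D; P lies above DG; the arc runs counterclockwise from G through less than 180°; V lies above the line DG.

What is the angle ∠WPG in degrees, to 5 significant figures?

107.54°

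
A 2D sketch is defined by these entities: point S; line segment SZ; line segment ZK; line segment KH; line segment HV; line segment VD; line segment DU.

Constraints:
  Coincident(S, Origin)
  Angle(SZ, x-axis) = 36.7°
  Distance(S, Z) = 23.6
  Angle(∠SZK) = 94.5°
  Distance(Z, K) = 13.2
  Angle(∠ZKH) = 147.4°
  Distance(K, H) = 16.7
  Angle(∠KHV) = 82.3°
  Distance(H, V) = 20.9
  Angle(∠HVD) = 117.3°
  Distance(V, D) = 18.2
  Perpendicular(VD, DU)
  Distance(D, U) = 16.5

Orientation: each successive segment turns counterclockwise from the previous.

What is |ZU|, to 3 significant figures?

4.77

∠HVD = 117.3° gives VD at -44.8° from the x-axis; with |VD| = 18.2, D = (3.41, -0.373). VD is perpendicular to DU, so DU runs at 45.2°; with |DU| = 16.5, U = (15.0, 11.3). Then |ZU| = |U − Z| = 4.77.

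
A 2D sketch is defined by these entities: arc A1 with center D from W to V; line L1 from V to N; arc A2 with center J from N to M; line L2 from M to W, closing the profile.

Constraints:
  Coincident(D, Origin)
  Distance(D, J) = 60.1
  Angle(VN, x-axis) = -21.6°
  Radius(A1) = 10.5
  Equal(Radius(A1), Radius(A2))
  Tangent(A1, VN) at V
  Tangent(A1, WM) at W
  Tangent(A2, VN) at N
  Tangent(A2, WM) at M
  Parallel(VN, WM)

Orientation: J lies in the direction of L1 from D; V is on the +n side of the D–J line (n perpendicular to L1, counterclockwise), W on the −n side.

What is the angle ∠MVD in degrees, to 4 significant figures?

70.74°

The slot axis is L1's direction at -21.6°, so u = (cos -21.6°, sin -21.6°) = (0.9298, -0.3681) and n = (−sin -21.6°, cos -21.6°) = (0.3681, 0.9298). D is at the origin and J lies 60.1 along u from D, so J = 60.1·u = (55.88, -22.12). Tangency of A1 to both parallel lines with radius 10.5 puts V and W at D ± 10.5·n: V = (3.865, 9.763), W = (-3.865, -9.763). Equal radii place N and M the same way about J: N = J + 10.5·n = (59.74, -12.36), M = J − 10.5·n = (52.01, -31.89). Then cos ∠MVD = VM·VD / (|VM||VD|), giving 70.74°.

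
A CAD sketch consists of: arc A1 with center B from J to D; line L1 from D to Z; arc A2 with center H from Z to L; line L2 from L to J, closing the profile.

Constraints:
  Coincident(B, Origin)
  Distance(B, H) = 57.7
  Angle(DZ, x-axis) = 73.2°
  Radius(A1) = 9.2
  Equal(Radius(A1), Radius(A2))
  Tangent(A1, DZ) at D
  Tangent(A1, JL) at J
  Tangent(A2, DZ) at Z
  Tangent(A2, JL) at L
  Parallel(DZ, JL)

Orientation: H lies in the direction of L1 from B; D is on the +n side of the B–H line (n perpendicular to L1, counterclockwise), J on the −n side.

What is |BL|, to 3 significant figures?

58.4

The slot axis is L1's direction at 73.2°, so u = (cos 73.2°, sin 73.2°) = (0.289, 0.957) and n = (−sin 73.2°, cos 73.2°) = (-0.957, 0.289). B is at the origin and H lies 57.7 along u from B, so H = 57.7·u = (16.7, 55.2). Tangency of A1 to both parallel lines with radius 9.2 puts D and J at B ± 9.2·n: D = (-8.81, 2.66), J = (8.81, -2.66). Equal radii place Z and L the same way about H: Z = H + 9.2·n = (7.87, 57.9), L = H − 9.2·n = (25.5, 52.6). Then |BL| = |L − B| = 58.4.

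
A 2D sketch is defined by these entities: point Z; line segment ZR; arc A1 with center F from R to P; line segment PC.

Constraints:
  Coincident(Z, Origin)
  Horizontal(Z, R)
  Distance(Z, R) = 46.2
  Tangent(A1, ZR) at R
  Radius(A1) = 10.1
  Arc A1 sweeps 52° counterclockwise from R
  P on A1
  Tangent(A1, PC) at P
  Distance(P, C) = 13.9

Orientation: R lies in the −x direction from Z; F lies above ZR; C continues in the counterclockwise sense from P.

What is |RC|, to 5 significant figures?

22.201

Z is at the origin; ZR is horizontal with |ZR| = 46.2 and R on the −x side, so R = (-46.200, 0.0000). A1 meets ZR tangentially, so FR is at right angles to ZR, so F = R + (0, 10.1) = (-46.200, 10.100). On A1, R sits at bearing -90° from F; a 52° counterclockwise sweep puts P at bearing -38°, so P = F + 10.1·(cos -38°, sin -38°) = (-38.241, 3.8818). A1 meets PC tangentially, so FP is at right angles to PC, so PC runs along (−sin -38°, cos -38°); with |PC| = 13.9, C = (-29.683, 14.835). Then |RC| = |C − R| = 22.201.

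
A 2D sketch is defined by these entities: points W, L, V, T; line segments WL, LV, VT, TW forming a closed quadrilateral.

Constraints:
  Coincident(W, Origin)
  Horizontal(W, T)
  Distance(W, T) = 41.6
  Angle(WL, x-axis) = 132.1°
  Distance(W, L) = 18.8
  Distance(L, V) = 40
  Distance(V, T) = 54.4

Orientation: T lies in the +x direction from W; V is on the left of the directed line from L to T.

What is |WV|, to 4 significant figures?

47.10

W is at the origin; W and T share the same y with |WT| = 41.6 and T in +x, so T = (41.6, 0). WL runs at 132.1° with |WL| = 18.8, so L = (-12.60, 13.95). V is determined by |LV| = 40.0 and |VT| = 54.4 together: it lies at the intersection of circle(L, 40.0) and circle(T, 54.4). With |LT| = 55.97, the foot of the radical line on LT is 15.84 from L and the perpendicular offset is √(40.0² − 15.84²) = 36.73. Taking the left-of-LT solution: V = (11.89, 45.57).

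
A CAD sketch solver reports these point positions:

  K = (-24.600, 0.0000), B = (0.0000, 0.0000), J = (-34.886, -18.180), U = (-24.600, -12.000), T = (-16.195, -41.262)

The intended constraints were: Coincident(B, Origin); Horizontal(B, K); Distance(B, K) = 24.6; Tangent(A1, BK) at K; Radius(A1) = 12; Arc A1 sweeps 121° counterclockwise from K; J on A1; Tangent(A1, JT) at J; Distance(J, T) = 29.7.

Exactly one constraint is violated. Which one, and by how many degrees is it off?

Tangent(A1, JT) at J — off by 8.00°.

B = (0.00, 0.00) ✓; B.y = 0.00, K.y = 0.00 ✓; |BK| = 24.60 ✓; ∠(UK, KB) = 90.00° ✓; |UK| = 12.00 ✓; bearing(U→J) − bearing(U→K) = 121.0° ✓; |UJ| = 12.00 ✓; ∠(UJ, JT) = 82.00° ✗; |JT| = 29.70 ✓.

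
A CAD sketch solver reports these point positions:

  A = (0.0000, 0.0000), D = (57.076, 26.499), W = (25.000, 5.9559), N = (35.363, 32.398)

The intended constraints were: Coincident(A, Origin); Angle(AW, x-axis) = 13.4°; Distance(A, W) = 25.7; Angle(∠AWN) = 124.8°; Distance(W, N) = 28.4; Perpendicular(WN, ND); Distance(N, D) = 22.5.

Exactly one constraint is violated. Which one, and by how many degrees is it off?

Perpendicular(WN, ND) — off by 6.20°.

A = (0.00, 0.00) ✓; AW at 13.40° ✓; |AW| = 25.70 ✓; ∠AWN = 124.8° ✓; |WN| = 28.40 ✓; ∠(WN, ND) = 83.80° ✗; |ND| = 22.50 ✓.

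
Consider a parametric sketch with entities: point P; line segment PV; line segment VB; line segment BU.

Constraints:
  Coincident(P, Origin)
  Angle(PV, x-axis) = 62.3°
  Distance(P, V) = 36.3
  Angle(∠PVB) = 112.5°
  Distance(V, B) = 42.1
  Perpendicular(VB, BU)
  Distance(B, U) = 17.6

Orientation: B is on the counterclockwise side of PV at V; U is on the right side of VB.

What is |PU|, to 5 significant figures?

75.829

P is at the origin; PV runs at 62.3° with length 36.3, so V = 36.3·(cos 62.3°, sin 62.3°) = (16.874, 32.140). ∠PVB = 112.5°, so VB runs at 62.3° + (180° − 112.5°) = 129.80° from the x-axis; with |VB| = 42.1, B = V + 42.1·(cos 129.80°, sin 129.80°) = (-10.075, 64.485). The perpendicularity gives BU at right angles to VB; with |BU| = 17.6 on the right of VB, U = B + 17.6·(0.76828, 0.64011) = (3.4469, 75.750). Then |PU| = |U − P| = 75.829.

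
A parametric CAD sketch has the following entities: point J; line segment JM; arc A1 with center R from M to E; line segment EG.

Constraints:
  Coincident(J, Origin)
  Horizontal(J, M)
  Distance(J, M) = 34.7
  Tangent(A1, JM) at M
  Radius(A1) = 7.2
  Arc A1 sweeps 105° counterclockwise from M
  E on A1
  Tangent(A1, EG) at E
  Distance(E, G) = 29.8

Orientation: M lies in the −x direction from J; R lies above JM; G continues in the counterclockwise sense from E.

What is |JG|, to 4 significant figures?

51.86

J is at the origin; J and M share the same y with |JM| = 34.7 and M on the −x side, so M = (-34.70, 0.000). Tangency of A1 to JM means the radius RM is perpendicular to JM, so R = M + (0, 7.2) = (-34.70, 7.200). On A1, M sits at bearing -90° from R; a 105° counterclockwise sweep puts E at bearing 15°, so E = R + 7.2·(cos 15°, sin 15°) = (-27.75, 9.063). The tangent condition forces RE to be normal to EG, so EG runs along (−sin 15°, cos 15°); with |EG| = 29.8, G = (-35.46, 37.85). Then |JG| = |G − J| = 51.86.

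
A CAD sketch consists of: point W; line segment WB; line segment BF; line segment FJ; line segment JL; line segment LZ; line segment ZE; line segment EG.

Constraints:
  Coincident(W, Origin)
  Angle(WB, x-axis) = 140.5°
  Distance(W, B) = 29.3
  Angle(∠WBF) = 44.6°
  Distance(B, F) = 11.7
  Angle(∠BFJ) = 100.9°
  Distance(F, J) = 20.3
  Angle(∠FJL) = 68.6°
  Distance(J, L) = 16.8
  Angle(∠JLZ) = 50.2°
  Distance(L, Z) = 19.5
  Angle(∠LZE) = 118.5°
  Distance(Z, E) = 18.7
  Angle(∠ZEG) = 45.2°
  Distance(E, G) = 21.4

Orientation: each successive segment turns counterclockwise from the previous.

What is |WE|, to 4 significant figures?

13.99

W is at the origin; WB runs at 140.5° with length 29.3, so B = (-22.61, 18.64). ∠WBF = 44.6° gives BF at -84.10° from the x-axis; with |BF| = 11.7, F = (-21.41, 6.999). ∠BFJ = 100.9° gives FJ at -5.000° from the x-axis; with |FJ| = 20.3, J = (-1.183, 5.230). ∠FJL = 68.6° gives JL at 106.4° from the x-axis; with |JL| = 16.8, L = (-5.927, 21.35). ∠JLZ = 50.2° gives LZ at -123.8° from the x-axis; with |LZ| = 19.5, Z = (-16.77, 5.142). ∠LZE = 118.5° gives ZE at -62.30° from the x-axis; with |ZE| = 18.7, E = (-8.082, -11.41). Then |WE| = |E − W| = 13.99.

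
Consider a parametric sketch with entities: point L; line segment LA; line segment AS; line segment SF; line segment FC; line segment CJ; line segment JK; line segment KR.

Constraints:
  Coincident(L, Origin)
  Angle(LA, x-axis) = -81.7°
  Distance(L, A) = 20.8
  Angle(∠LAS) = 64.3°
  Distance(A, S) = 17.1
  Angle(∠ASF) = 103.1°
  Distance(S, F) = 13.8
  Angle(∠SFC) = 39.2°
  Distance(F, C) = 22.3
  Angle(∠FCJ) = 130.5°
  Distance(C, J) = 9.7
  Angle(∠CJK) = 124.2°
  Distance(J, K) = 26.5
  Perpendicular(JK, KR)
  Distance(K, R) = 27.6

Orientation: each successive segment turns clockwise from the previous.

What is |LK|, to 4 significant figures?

46.80

∠FCJ = 130.5° gives CJ at -104.6° from the x-axis; with |CJ| = 9.7, J = (-1.966, -29.38). ∠CJK = 124.2° gives JK at -160.4° from the x-axis; with |JK| = 26.5, K = (-26.93, -38.27). Then |LK| = |K − L| = 46.80.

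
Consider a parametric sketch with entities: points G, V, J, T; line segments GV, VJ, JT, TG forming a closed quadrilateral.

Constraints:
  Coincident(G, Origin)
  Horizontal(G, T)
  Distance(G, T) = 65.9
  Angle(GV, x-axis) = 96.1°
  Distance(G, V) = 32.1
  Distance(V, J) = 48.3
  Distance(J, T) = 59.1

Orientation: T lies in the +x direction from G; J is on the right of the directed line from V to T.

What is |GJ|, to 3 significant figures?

17.2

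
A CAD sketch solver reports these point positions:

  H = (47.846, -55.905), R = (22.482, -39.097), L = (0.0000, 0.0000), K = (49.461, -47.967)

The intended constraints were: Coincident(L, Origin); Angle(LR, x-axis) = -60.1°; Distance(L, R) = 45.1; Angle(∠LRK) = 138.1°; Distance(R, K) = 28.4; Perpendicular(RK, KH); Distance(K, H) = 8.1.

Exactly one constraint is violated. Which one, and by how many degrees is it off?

Perpendicular(RK, KH) — off by 6.70°.

L = (0.00, 0.00) ✓; LR at -60.10° ✓; |LR| = 45.10 ✓; ∠LRK = 138.1° ✓; |RK| = 28.40 ✓; ∠(RK, KH) = 83.30° ✗; |KH| = 8.101 ✓.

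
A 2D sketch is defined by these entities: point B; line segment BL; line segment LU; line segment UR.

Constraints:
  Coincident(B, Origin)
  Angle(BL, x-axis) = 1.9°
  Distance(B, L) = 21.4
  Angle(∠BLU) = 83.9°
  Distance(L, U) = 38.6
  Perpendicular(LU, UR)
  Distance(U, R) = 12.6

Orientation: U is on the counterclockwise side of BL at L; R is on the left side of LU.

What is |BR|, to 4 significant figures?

37.35

B is at the origin; BL runs at 1.9° with length 21.4, so L = 21.4·(cos 1.9°, sin 1.9°) = (21.39, 0.7095). ∠BLU = 83.9°, so LU runs at 1.9° + (180° − 83.9°) = 98.00° from the x-axis; with |LU| = 38.6, U = L + 38.6·(cos 98.00°, sin 98.00°) = (16.02, 38.93). LU is perpendicular to UR; with |UR| = 12.6 on the left of LU, R = U + 12.6·(-0.9903, -0.1392) = (3.539, 37.18). Then |BR| = |R − B| = 37.35.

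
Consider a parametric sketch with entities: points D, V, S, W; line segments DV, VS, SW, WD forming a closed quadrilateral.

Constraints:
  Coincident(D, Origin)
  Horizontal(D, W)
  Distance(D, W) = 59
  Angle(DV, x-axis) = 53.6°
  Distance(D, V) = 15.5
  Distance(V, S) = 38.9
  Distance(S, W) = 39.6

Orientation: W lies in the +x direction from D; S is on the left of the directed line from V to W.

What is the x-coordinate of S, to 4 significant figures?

40.79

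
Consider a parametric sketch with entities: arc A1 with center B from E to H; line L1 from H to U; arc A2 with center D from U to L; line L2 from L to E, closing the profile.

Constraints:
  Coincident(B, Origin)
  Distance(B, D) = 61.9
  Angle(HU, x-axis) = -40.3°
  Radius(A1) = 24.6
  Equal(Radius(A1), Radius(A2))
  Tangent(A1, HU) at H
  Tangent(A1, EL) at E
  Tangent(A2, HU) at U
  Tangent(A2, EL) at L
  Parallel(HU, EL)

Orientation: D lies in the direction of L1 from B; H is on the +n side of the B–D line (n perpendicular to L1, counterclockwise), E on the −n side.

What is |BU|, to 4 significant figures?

66.61

The slot axis is L1's direction at -40.3°, so u = (cos -40.3°, sin -40.3°) = (0.7627, -0.6468) and n = (−sin -40.3°, cos -40.3°) = (0.6468, 0.7627). B is at the origin and D lies 61.9 along u from B, so D = 61.9·u = (47.21, -40.04). Tangency of A1 to both parallel lines with radius 24.6 puts H and E at B ± 24.6·n: H = (15.91, 18.76), E = (-15.91, -18.76). Equal radii place U and L the same way about D: U = D + 24.6·n = (63.12, -21.27), L = D − 24.6·n = (31.30, -58.80). Then |BU| = |U − B| = 66.61.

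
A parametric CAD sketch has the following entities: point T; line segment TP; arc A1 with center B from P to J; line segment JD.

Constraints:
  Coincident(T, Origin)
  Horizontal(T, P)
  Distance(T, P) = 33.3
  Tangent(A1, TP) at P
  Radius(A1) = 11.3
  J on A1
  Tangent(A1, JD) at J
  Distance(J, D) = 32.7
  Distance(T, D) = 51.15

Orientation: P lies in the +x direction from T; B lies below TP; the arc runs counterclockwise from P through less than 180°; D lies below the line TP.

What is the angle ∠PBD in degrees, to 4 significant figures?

165.6°

Checks: |TP| = 33.30 ✓; |BJ| = 11.30 ✓; ∠(BJ, JD) = 90.00° ✓; |JD| = 32.70 ✓; |TD| = 51.15 ✓.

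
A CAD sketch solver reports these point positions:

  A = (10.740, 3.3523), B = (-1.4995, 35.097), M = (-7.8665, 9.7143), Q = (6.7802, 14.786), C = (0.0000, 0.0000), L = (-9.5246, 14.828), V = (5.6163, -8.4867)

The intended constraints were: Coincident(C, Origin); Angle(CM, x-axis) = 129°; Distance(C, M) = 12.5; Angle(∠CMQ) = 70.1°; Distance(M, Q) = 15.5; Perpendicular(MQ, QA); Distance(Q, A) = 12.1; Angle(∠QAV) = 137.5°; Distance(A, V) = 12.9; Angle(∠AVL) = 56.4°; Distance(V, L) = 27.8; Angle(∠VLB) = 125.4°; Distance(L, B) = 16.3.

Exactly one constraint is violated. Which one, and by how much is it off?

Distance(L, B) = 16.3 — off by 5.50.

C = (0.00, 0.00) ✓; CM at 129.0° ✓; |CM| = 12.50 ✓; ∠CMQ = 70.10° ✓; |MQ| = 15.50 ✓; ∠(MQ, QA) = 90.00° ✓; |QA| = 12.10 ✓; ∠QAV = 137.5° ✓; |AV| = 12.90 ✓; ∠AVL = 56.40° ✓; |VL| = 27.80 ✓; ∠VLB = 125.4° ✓; |LB| = 21.80 ✗.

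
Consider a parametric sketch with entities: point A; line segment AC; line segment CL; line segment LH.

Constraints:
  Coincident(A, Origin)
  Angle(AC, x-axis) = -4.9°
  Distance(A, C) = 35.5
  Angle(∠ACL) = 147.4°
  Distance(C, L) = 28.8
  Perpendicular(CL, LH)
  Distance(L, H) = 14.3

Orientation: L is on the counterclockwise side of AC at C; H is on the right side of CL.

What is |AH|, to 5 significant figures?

67.556

A is at the origin; AC runs at -4.9° with length 35.5, so C = 35.5·(cos -4.9°, sin -4.9°) = (35.370, -3.0323). ∠ACL = 147.4°, so CL runs at -4.9° + (180° − 147.4°) = 27.700° from the x-axis; with |CL| = 28.8, L = C + 28.8·(cos 27.700°, sin 27.700°) = (60.870, 10.355). CL is perpendicular to LH; with |LH| = 14.3 on the right of CL, H = L + 14.3·(0.46484, -0.88539) = (67.517, -2.3060). Then |AH| = |H − A| = 67.556.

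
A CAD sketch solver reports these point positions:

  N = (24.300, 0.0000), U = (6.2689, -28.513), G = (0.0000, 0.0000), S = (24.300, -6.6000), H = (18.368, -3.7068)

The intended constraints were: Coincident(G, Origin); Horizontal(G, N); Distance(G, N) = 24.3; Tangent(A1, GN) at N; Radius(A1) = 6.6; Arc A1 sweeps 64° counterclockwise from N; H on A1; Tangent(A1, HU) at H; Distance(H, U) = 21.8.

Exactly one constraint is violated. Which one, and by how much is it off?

Distance(H, U) = 21.8 — off by 5.80.

G = (0.00, 0.00) ✓; G.y = 0.00, N.y = 0.00 ✓; |GN| = 24.30 ✓; ∠(SN, NG) = 90.00° ✓; |SN| = 6.600 ✓; bearing(S→H) − bearing(S→N) = 64.00° ✓; |SH| = 6.600 ✓; ∠(SH, HU) = 90.00° ✓; |HU| = 27.60 ✗.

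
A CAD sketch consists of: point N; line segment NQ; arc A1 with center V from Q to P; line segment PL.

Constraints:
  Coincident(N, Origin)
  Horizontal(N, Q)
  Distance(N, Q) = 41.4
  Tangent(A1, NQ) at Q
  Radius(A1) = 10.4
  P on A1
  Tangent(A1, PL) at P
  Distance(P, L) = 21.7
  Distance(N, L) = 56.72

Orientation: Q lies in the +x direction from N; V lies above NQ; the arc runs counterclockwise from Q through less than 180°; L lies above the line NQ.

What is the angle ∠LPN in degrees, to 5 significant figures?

88.228°

N is at the origin; N and Q share the same y with |NQ| = 41.4 and Q on the +x side, so Q = (41.400, 0.0000). Tangency of A1 to NQ means the radius VQ is perpendicular to NQ, so V = Q + (0, 10.4) = (41.400, 10.400). Since VP ⟂ PL (tangency), |VL| = √(10.4² + 21.7²) = 24.063 regardless of where P sits on A1. So L lies on both circle(N, 56.72) and circle(V, 24.063); the above-NQ intersection is L = (45.289, 34.147). P is the foot of the tangent from L: P = (51.382, 13.320).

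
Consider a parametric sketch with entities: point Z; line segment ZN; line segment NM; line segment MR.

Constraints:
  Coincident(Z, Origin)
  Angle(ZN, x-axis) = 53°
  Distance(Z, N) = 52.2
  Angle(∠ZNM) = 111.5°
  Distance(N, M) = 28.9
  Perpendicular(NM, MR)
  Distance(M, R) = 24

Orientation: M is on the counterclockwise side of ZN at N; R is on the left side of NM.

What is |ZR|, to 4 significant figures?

53.95

Z is at the origin; ZN runs at 53.0° with length 52.2, so N = 52.2·(cos 53.0°, sin 53.0°) = (31.41, 41.69). ∠ZNM = 111.5°, so NM runs at 53.0° + (180° − 111.5°) = 121.5° from the x-axis; with |NM| = 28.9, M = N + 28.9·(cos 121.5°, sin 121.5°) = (16.31, 66.33). NM is perpendicular to MR; with |MR| = 24.0 on the left of NM, R = M + 24.0·(-0.8526, -0.5225) = (-4.149, 53.79). Then |ZR| = |R − Z| = 53.95.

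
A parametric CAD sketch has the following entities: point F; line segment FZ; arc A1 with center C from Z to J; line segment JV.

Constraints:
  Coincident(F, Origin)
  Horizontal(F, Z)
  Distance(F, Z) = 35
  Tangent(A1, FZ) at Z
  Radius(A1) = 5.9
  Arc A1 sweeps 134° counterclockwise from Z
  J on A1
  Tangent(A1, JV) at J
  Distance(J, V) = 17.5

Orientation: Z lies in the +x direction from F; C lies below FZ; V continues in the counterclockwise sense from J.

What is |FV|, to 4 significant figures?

48.49

F is at the origin; FZ is horizontal with |FZ| = 35.0 and Z on the +x side, so Z = (35.00, 0.000). The tangent condition forces CZ to be normal to FZ, so C = Z + (0, -5.9) = (35.00, -5.900). On A1, Z sits at bearing 90° from C; a 134° counterclockwise sweep puts J at bearing 224°, so J = C + 5.9·(cos 224°, sin 224°) = (30.76, -9.998). Tangency of A1 to JV means the radius CJ is perpendicular to JV, so JV runs along (−sin 224°, cos 224°); with |JV| = 17.5, V = (42.91, -22.59). Then |FV| = |V − F| = 48.49.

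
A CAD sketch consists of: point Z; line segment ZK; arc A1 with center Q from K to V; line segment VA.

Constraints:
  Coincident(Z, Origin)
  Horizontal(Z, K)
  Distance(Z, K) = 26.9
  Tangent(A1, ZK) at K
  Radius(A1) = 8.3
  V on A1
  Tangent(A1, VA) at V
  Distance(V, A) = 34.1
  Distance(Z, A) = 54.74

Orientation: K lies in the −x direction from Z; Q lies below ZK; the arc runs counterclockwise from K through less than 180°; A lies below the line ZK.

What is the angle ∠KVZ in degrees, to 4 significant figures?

32.11°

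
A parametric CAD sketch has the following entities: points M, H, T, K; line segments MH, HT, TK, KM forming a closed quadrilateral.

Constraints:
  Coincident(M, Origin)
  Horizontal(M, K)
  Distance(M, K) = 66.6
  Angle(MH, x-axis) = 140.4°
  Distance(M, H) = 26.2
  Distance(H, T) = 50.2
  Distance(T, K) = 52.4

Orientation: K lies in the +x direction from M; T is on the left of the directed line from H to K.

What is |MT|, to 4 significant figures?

43.47

M is at the origin; MK is horizontal with |MK| = 66.6 and K in +x, so K = (66.6, 0). MH runs at 140.4° with |MH| = 26.2, so H = (-20.19, 16.70). T is determined by |HT| = 50.2 and |TK| = 52.4 together: it lies at the intersection of circle(H, 50.2) and circle(K, 52.4). With |HK| = 88.38, the foot of the radical line on HK is 42.91 from H and the perpendicular offset is √(50.2² − 42.91²) = 26.05. Taking the left-of-HK solution: T = (26.87, 34.17).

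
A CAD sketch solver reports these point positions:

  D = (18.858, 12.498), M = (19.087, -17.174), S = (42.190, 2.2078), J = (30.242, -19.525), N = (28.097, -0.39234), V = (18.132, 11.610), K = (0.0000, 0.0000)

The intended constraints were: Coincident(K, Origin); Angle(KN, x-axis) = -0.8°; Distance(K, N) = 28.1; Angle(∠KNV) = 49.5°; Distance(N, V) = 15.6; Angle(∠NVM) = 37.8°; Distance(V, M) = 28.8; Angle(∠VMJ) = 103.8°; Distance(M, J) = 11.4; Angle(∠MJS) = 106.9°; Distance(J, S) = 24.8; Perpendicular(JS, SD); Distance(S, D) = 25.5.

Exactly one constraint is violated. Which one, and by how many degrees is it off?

Perpendicular(JS, SD) — off by 5.00°.

K = (0.00, 0.00) ✓; KN at -0.8000° ✓; |KN| = 28.10 ✓; ∠KNV = 49.50° ✓; |NV| = 15.60 ✓; ∠NVM = 37.80° ✓; |VM| = 28.80 ✓; ∠VMJ = 103.8° ✓; |MJ| = 11.40 ✓; ∠MJS = 106.9° ✓; |JS| = 24.80 ✓; ∠(JS, SD) = 95.00° ✗; |SD| = 25.50 ✓.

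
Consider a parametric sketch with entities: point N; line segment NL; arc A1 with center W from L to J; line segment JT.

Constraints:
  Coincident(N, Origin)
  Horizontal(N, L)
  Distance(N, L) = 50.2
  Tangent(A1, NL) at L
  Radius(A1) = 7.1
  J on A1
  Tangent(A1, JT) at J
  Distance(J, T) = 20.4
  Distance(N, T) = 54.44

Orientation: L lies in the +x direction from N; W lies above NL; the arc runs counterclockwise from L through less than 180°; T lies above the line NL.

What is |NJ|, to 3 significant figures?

57.4

N is at the origin; NL is horizontal with |NL| = 50.2 and L on the +x side, so L = (50.2, 0.00). Since A1 is tangent to NL there, WL ⟂ NL, so W = L + (0, 7.1) = (50.2, 7.10). Since WJ ⟂ JT (tangency), |WT| = √(7.1² + 20.4²) = 21.6 regardless of where J sits on A1. So T lies on both circle(N, 54.44) and circle(W, 21.6); the above-NL intersection is T = (46.5, 28.4). J is the foot of the tangent from T: J = (56.4, 10.6).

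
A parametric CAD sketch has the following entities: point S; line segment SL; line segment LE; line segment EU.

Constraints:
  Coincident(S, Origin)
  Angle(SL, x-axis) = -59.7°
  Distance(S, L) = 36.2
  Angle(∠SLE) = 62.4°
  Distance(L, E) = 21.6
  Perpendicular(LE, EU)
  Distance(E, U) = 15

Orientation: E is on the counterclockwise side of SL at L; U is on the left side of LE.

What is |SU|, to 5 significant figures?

17.750

S is at the origin; SL runs at -59.7° with length 36.2, so L = 36.2·(cos -59.7°, sin -59.7°) = (18.264, -31.255). ∠SLE = 62.4°, so LE runs at -59.7° + (180° − 62.4°) = 57.900° from the x-axis; with |LE| = 21.6, E = L + 21.6·(cos 57.900°, sin 57.900°) = (29.742, -12.957). LE ⟂ EU; with |EU| = 15.0 on the left of LE, U = E + 15.0·(-0.84712, 0.53140) = (17.035, -4.9861). Then |SU| = |U − S| = 17.750.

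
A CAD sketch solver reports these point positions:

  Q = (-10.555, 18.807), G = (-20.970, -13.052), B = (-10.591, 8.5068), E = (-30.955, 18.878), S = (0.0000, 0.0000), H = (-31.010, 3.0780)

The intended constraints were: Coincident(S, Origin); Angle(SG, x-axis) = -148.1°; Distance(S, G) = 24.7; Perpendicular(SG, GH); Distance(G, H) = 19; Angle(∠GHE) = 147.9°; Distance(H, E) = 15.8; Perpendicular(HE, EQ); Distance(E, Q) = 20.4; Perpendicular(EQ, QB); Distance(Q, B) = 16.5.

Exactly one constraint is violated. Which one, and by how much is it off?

Distance(Q, B) = 16.5 — off by 6.20.

S = (0.00, 0.00) ✓; SG at -148.1° ✓; |SG| = 24.70 ✓; ∠(SG, GH) = 90.00° ✓; |GH| = 19.00 ✓; ∠GHE = 147.9° ✓; |HE| = 15.80 ✓; ∠(HE, EQ) = 90.00° ✓; |EQ| = 20.40 ✓; ∠(EQ, QB) = 90.00° ✓; |QB| = 10.30 ✗.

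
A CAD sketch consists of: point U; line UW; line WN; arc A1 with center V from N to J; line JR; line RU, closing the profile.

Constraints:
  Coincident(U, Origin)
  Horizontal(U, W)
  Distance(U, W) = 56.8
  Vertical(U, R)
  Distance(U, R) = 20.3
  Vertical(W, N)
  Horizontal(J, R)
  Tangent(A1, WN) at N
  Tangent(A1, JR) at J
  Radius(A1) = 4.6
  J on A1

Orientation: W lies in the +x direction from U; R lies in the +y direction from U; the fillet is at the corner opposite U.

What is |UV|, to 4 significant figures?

54.51

U is at the origin; UW is horizontal with |UW| = 56.8 and W on the +x side, so W = (56.80, 0.000). UR is vertical with |UR| = 20.3 and R on the +y side, so R = (0.000, 20.30). The virtual corner opposite U is at (56.80, 20.30). The tangent condition forces VN to be normal to WN and the tangent condition forces VJ to be normal to JR, with radius 4.6, so the center V sits 4.6 in from both sides at V = (52.20, 15.70). Then |UV| = |V − U| = 54.51.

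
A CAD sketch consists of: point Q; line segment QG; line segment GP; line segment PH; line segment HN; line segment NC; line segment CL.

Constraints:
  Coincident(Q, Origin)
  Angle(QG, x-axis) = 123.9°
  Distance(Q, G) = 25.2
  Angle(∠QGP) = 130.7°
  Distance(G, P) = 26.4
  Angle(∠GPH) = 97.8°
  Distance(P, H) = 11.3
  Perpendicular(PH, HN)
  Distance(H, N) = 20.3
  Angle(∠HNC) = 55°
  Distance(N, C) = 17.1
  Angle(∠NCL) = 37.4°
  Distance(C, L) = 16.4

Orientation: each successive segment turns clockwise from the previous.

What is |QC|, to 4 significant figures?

37.99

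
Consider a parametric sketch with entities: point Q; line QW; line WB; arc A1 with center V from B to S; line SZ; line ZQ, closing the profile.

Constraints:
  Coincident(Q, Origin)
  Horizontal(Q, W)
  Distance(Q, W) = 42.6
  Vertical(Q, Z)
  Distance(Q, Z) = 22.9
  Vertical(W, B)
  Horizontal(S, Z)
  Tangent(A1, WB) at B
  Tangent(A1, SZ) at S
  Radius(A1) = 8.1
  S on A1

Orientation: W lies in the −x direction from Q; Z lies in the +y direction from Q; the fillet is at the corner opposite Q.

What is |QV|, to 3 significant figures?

37.5

Q and Z share the same x with |QZ| = 22.9 and Z on the +y side, so Z = (0.00, 22.9). The virtual corner opposite Q is at (-42.6, 22.9). Tangency of A1 to WB means the radius VB is perpendicular to WB and tangency of A1 to SZ means the radius VS is perpendicular to SZ, with radius 8.1, so the center V sits 8.1 in from both sides at V = (-34.5, 14.8). Then |QV| = |V − Q| = 37.5.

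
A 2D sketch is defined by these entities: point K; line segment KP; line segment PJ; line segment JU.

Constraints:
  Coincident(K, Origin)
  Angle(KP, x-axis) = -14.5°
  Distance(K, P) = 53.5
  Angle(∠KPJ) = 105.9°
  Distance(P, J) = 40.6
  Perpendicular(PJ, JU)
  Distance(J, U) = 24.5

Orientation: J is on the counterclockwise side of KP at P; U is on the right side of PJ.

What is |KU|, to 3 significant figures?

93.9

∠KPJ = 105.9°, so PJ runs at -14.5° + (180° − 105.9°) = 59.6° from the x-axis; with |PJ| = 40.6, J = P + 40.6·(cos 59.6°, sin 59.6°) = (72.3, 21.6). PJ ⟂ JU; with |JU| = 24.5 on the right of PJ, U = J + 24.5·(0.863, -0.506) = (93.5, 9.22). Then |KU| = |U − K| = 93.9.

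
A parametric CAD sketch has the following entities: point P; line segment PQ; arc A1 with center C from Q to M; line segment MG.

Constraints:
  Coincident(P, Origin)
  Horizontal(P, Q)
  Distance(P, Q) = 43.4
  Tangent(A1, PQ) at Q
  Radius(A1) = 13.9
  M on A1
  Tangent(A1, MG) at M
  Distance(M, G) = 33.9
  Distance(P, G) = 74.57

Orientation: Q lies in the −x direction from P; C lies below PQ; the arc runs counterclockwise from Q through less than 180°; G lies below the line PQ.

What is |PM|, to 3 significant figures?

59.0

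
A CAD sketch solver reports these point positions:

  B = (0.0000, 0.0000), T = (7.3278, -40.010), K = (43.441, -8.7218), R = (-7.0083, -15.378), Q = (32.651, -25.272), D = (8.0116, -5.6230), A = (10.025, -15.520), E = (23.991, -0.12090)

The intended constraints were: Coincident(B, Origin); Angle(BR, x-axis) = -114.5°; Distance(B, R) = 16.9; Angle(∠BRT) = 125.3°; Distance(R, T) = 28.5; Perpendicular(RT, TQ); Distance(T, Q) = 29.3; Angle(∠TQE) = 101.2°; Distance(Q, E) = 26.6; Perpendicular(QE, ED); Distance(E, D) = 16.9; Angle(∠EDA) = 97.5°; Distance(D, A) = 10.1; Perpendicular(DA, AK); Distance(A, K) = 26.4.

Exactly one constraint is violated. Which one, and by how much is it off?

Distance(A, K) = 26.4 — off by 7.70.

B = (0.00, 0.00) ✓; BR at -114.5° ✓; |BR| = 16.90 ✓; ∠BRT = 125.3° ✓; |RT| = 28.50 ✓; ∠(RT, TQ) = 90.00° ✓; |TQ| = 29.30 ✓; ∠TQE = 101.2° ✓; |QE| = 26.60 ✓; ∠(QE, ED) = 90.00° ✓; |ED| = 16.90 ✓; ∠EDA = 97.50° ✓; |DA| = 10.10 ✓; ∠(DA, AK) = 90.00° ✓; |AK| = 34.10 ✗.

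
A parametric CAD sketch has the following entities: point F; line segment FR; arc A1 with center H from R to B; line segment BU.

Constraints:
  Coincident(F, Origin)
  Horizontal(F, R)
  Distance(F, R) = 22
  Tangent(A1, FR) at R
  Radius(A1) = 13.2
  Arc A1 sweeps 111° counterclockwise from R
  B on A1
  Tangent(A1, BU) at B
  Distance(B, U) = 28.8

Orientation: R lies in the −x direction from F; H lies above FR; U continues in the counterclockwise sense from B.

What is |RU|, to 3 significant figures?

44.9

F is at the origin; FR is horizontal with |FR| = 22.0 and R on the −x side, so R = (-22.0, 0.00). A1 meets FR tangentially, so HR is at right angles to FR, so H = R + (0, 13.2) = (-22.0, 13.2). On A1, R sits at bearing -90° from H; a 111° counterclockwise sweep puts B at bearing 21°, so B = H + 13.2·(cos 21°, sin 21°) = (-9.68, 17.9). The tangent condition forces HB to be normal to BU, so BU runs along (−sin 21°, cos 21°); with |BU| = 28.8, U = (-20.0, 44.8). Then |RU| = |U − R| = 44.9.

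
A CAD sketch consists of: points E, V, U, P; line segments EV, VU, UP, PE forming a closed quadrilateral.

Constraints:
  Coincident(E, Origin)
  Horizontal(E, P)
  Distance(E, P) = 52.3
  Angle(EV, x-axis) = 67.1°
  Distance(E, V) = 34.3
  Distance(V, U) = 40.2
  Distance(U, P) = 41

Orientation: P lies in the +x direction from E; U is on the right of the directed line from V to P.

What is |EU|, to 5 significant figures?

14.927

E is at the origin; E and P share the same y with |EP| = 52.3 and P in +x, so P = (52.3, 0). EV runs at 67.1° with |EV| = 34.3, so V = (13.347, 31.597). U is determined by |VU| = 40.2 and |UP| = 41.0 together: it lies at the intersection of circle(V, 40.2) and circle(P, 41.0). With |VP| = 50.157, the foot of the radical line on VP is 24.431 from V and the perpendicular offset is √(40.2² − 24.431²) = 31.925. Taking the right-of-VP solution: U = (12.209, -8.5872).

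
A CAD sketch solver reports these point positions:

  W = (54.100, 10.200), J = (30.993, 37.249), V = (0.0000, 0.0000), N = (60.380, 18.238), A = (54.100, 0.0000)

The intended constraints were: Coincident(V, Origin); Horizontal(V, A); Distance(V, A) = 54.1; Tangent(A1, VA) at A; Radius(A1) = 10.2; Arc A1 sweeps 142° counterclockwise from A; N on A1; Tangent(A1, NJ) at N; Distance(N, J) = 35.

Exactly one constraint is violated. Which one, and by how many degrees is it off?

Tangent(A1, NJ) at N — off by 5.10°.

V = (0.00, 0.00) ✓; V.y = 0.00, A.y = 0.00 ✓; |VA| = 54.10 ✓; ∠(WA, AV) = 90.00° ✓; |WA| = 10.20 ✓; bearing(W→N) − bearing(W→A) = 142.0° ✓; |WN| = 10.20 ✓; ∠(WN, NJ) = 84.90° ✗; |NJ| = 35.00 ✓.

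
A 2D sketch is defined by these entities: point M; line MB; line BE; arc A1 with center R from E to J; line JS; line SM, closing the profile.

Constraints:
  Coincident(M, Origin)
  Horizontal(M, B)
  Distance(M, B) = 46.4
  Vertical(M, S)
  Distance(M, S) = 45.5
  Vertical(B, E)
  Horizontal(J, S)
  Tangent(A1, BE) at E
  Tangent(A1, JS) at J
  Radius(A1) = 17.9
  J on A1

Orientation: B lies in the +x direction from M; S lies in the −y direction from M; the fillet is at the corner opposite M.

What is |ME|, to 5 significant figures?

53.988

The virtual corner opposite M is at (46.400, -45.500). Tangency of A1 to BE means the radius RE is perpendicular to BE and A1 meets JS tangentially, so RJ is at right angles to JS, with radius 17.9, so the center R sits 17.9 in from both sides at R = (28.500, -27.600). That places the tangent points at E = (46.400, -27.600) on BE and J = (28.500, -45.500) on JS. Then |ME| = |E − M| = 53.988.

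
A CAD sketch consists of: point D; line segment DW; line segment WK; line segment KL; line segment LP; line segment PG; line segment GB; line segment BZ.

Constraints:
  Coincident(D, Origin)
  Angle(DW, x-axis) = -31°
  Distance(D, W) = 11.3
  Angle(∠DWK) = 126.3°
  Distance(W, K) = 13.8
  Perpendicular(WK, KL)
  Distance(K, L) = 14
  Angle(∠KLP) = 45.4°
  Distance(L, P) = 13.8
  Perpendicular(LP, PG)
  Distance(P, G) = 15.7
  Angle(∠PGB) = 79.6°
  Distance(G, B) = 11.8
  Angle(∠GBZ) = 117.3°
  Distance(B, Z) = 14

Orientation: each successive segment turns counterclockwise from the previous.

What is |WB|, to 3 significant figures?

21.9

D is at the origin; DW runs at -31.0° with length 11.3, so W = (9.69, -5.82). ∠DWK = 126.3° gives WK at 22.7° from the x-axis; with |WK| = 13.8, K = (22.4, -0.494). WK ⟂ KL, so KL runs at 113°; with |KL| = 14.0, L = (17.0, 12.4). ∠KLP = 45.4° gives LP at -113° from the x-axis; with |LP| = 13.8, P = (11.7, -0.310). The perpendicularity gives PG at right angles to LP, so PG runs at -22.7°; with |PG| = 15.7, G = (26.2, -6.37). ∠PGB = 79.6° gives GB at 77.7° from the x-axis; with |GB| = 11.8, B = (28.7, 5.16). Then |WB| = |B − W| = 21.9.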